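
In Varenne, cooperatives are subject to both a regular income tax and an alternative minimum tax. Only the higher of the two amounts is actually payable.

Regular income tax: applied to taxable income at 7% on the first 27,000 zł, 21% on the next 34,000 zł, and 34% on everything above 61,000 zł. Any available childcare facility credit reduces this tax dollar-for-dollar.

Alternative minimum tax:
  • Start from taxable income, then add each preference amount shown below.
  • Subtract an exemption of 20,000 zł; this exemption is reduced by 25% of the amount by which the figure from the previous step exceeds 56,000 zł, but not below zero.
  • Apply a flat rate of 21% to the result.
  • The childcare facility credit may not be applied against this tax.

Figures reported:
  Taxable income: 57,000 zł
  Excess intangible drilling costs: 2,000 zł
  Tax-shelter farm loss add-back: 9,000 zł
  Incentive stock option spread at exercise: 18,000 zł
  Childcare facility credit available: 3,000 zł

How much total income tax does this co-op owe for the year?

15,435 zł

Alternative minimum tax:
  Adjusted income: 57,000 zł + 2,000 zł + 9,000 zł + 18,000 zł = 86,000 zł
  Exemption: 20,000 zł − 25% × (86,000 zł − 56,000 zł) = 20,000 zł − 7,500 zł = 12,500 zł
  Base: 86,000 zł − 12,500 zł = 73,500 zł
  73,500 zł × 21% = 15,435 zł

Regular income tax:
  27,000 zł × 7% = 1,890 zł
  30,000 zł × 21% = 6,300 zł
  → 8,190 zł
  Less childcare facility credit 3,000 zł → 5,190 zł

15,435 zł > 5,190 zł, so the alternative minimum tax is the binding amount.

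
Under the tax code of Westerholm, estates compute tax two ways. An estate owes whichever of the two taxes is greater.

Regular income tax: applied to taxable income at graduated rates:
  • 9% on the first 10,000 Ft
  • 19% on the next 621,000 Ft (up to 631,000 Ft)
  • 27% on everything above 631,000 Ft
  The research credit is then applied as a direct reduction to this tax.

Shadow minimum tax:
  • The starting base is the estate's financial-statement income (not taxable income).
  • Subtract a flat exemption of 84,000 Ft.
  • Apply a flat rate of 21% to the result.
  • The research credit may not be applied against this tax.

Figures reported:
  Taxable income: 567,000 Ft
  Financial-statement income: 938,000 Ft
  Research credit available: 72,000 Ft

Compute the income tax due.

179,340 Ft

Regular income tax:
  10,000 Ft × 9% = 900 Ft
  557,000 Ft × 19% = 105,830 Ft
  → 106,730 Ft
  Less research credit 72,000 Ft → 34,730 Ft

Shadow minimum tax:
  Base (financial-statement income): 938,000 Ft
  Less exemption 84,000 Ft → base 854,000 Ft
  854,000 Ft × 21% = 179,340 Ft

179,340 Ft > 34,730 Ft, so the shadow minimum tax is the binding amount.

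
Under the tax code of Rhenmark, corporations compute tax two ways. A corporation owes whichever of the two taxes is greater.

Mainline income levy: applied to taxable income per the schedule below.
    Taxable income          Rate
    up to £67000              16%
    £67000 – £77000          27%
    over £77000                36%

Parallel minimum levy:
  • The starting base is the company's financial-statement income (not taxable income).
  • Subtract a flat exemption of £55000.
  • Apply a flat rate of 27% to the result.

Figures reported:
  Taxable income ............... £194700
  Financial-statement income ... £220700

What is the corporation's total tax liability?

£55792

Mainline income levy:
  £67000 × 16% = £10720
  £10000 × 27% = £2700
  £117700 × 36% = £42372
  → £55792

Parallel minimum levy:
  Base (financial-statement income): £220700
  Less exemption £55000 → base £165700
  £165700 × 27% = £44739

£55792 > £44739, so the mainline income levy governs.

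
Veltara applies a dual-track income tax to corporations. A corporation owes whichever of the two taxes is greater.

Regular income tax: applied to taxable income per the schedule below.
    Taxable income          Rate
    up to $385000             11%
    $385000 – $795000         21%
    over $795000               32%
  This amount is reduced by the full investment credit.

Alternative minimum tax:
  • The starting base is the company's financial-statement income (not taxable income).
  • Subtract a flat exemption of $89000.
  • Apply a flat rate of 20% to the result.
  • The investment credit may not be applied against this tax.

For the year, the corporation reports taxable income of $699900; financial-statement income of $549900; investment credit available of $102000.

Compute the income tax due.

Alternative minimum tax:
  Base (financial-statement income): $549900
  Less exemption $89000 → base $460900
  $460900 × 20% = $92180

Regular income tax:
  $385000 × 11% = $42350
  $314900 × 21% = $66129
  → $108479
  Less investment credit $102000 → $6479

$92180 > $6479, so the alternative minimum tax is the binding amount.

$92180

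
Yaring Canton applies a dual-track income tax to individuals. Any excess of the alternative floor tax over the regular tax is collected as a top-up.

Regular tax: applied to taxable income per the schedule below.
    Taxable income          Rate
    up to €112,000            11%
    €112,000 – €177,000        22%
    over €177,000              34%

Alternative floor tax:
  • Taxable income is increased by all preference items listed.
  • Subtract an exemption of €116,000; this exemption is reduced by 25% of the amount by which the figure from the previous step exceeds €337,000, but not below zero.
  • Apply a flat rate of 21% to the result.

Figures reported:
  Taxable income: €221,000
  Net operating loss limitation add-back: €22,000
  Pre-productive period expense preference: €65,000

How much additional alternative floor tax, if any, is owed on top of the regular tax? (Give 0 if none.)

€0

Alternative floor tax:
  Adjusted income: €221,000 + €22,000 + €65,000 = €308,000
  Exemption: €308,000 ≤ €337,000, so full €116,000 applies
  Base: €308,000 − €116,000 = €192,000
  €192,000 × 21% = €40,320

Regular tax:
  €112,000 × 11% = €12,320
  €65,000 × 22% = €14,300
  €44,000 × 34% = €14,960
  → €41,580

€40,320 ≤ €41,580, so no add-on is due.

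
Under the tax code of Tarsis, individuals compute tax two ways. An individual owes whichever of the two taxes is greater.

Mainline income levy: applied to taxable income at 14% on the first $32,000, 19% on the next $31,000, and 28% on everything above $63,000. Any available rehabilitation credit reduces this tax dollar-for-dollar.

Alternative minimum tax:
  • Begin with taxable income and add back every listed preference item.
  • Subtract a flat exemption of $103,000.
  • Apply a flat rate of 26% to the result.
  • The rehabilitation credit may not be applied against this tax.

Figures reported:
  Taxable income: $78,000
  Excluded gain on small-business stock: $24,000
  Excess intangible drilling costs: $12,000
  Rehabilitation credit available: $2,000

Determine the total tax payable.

Mainline income levy:
  $32,000 × 14% = $4,480
  $31,000 × 19% = $5,890
  $15,000 × 28% = $4,200
  → $14,570
  Less rehabilitation credit $2,000 → $12,570

Alternative minimum tax:
  Adjusted income: $78,000 + $24,000 + $12,000 = $114,000
  Less exemption $103,000 → base $11,000
  $11,000 × 26% = $2,860

$12,570 > $2,860, so the mainline income levy governs.

$12,570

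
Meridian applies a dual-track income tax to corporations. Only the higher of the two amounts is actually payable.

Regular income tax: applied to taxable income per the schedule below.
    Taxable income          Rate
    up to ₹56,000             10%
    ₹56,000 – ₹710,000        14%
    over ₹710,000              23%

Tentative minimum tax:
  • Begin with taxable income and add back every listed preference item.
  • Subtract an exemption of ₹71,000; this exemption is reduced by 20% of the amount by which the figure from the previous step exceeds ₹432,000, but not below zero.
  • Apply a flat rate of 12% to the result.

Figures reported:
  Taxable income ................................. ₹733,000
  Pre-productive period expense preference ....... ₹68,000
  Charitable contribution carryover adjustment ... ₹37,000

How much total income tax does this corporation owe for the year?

₹102,450

Regular income tax:
  ₹56,000 × 10% = ₹5,600
  ₹654,000 × 14% = ₹91,560
  ₹23,000 × 23% = ₹5,290
  → ₹102,450

Tentative minimum tax:
  Adjusted income: ₹733,000 + ₹68,000 + ₹37,000 = ₹838,000
  Exemption: 20% × (₹838,000 − ₹432,000) = ₹81,200 ≥ ₹71,000, so the exemption is fully phased out
  Base: ₹838,000 − ₹0 = ₹838,000
  ₹838,000 × 12% = ₹100,560

₹102,450 > ₹100,560, so the regular income tax governs.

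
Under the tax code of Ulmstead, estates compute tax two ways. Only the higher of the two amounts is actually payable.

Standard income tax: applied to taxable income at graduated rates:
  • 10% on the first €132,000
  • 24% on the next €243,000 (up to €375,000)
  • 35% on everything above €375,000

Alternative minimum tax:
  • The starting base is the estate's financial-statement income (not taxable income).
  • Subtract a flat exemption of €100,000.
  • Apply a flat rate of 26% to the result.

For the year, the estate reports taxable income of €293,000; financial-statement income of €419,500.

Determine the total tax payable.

€83,070

Alternative minimum tax:
  Base (financial-statement income): €419,500
  Less exemption €100,000 → base €319,500
  €319,500 × 26% = €83,070

Standard income tax:
  €132,000 × 10% = €13,200
  €161,000 × 24% = €38,640
  → €51,840

€83,070 > €51,840, so the alternative minimum tax is the binding amount.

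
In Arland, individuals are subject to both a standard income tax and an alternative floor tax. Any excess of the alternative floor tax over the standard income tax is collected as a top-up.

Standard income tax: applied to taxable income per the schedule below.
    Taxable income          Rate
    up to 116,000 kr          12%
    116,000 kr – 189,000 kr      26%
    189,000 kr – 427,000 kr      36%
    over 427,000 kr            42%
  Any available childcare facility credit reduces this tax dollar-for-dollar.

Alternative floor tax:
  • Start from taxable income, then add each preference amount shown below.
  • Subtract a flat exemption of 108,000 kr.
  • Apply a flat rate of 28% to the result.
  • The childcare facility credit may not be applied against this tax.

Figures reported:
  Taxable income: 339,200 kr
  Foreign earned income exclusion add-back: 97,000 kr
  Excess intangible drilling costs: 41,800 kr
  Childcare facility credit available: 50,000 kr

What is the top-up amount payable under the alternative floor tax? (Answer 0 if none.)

66,628 kr

Alternative floor tax:
  Adjusted income: 339,200 kr + 97,000 kr + 41,800 kr = 478,000 kr
  Less exemption 108,000 kr → base 370,000 kr
  370,000 kr × 28% = 103,600 kr

Standard income tax:
  116,000 kr × 12% = 13,920 kr
  73,000 kr × 26% = 18,980 kr
  150,200 kr × 36% = 54,072 kr
  → 86,972 kr
  Less childcare facility credit 50,000 kr → 36,972 kr

Excess of alternative floor tax over standard income tax: 103,600 kr − 36,972 kr = 66,628 kr.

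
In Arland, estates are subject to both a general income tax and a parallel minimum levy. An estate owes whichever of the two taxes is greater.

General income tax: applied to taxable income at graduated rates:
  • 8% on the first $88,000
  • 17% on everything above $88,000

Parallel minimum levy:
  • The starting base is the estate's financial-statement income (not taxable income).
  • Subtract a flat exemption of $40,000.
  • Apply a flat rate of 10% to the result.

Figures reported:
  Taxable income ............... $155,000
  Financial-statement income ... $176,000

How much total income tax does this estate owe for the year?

$18,430

Parallel minimum levy:
  Base (financial-statement income): $176,000
  Less exemption $40,000 → base $136,000
  $136,000 × 10% = $13,600

General income tax:
  $88,000 × 8% = $7,040
  $67,000 × 17% = $11,390
  → $18,430

$18,430 > $13,600, so the general income tax governs.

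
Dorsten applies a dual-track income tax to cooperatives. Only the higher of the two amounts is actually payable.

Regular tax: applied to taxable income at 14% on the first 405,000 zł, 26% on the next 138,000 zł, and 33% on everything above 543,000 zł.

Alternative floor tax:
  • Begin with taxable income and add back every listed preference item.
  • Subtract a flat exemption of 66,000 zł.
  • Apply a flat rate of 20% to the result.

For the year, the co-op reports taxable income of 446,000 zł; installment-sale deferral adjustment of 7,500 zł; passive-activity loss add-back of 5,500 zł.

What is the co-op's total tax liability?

Regular tax:
  405,000 zł × 14% = 56,700 zł
  41,000 zł × 26% = 10,660 zł
  → 67,360 zł

Alternative floor tax:
  Adjusted income: 446,000 zł + 7,500 zł + 5,500 zł = 459,000 zł
  Less exemption 66,000 zł → base 393,000 zł
  393,000 zł × 20% = 78,600 zł

78,600 zł > 67,360 zł, so the alternative floor tax is the binding amount.

78,600 zł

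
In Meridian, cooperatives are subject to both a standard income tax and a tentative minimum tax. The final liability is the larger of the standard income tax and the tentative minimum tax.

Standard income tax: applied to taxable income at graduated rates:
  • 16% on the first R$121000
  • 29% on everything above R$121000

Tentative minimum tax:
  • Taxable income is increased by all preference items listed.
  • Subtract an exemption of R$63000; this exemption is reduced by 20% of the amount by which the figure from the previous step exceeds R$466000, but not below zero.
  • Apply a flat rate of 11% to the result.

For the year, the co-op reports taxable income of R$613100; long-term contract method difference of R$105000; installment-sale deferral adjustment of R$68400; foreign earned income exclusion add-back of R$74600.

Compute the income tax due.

R$162069

Tentative minimum tax:
  Adjusted income: R$613100 + R$105000 + R$68400 + R$74600 = R$861100
  Exemption: 20% × (R$861100 − R$466000) = R$79020 ≥ R$63000, so the exemption is fully phased out
  Base: R$861100 − R$0 = R$861100
  R$861100 × 11% = R$94721

Standard income tax:
  R$121000 × 16% = R$19360
  R$492100 × 29% = R$142709
  → R$162069

R$162069 > R$94721, so the standard income tax governs.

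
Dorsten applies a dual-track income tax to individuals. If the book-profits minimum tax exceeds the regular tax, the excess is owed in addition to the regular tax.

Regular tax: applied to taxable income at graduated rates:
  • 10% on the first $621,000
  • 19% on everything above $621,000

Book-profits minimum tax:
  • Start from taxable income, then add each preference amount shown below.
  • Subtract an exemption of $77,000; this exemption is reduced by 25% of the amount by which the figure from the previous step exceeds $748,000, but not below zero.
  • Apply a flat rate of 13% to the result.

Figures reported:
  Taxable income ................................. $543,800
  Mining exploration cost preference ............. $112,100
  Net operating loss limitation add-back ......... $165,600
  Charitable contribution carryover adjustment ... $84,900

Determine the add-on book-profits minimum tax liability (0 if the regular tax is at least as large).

Regular tax:
  $543,800 × 10% = $54,380

Book-profits minimum tax:
  Adjusted income: $543,800 + $112,100 + $165,600 + $84,900 = $906,400
  Exemption: $77,000 − 25% × ($906,400 − $748,000) = $77,000 − $39,600 = $37,400
  Base: $906,400 − $37,400 = $869,000
  $869,000 × 13% = $112,970

Excess of book-profits minimum tax over regular tax: $112,970 − $54,380 = $58,590.

$58,590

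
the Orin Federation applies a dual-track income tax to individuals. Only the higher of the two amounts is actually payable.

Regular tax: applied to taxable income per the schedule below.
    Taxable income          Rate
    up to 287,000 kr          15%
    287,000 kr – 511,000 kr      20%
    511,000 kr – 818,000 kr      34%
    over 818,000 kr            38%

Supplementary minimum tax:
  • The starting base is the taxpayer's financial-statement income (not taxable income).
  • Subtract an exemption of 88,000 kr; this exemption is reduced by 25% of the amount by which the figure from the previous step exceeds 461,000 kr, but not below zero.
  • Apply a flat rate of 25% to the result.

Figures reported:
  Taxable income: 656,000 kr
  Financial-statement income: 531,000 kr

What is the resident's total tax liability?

137,150 kr

Regular tax:
  287,000 kr × 15% = 43,050 kr
  224,000 kr × 20% = 44,800 kr
  145,000 kr × 34% = 49,300 kr
  → 137,150 kr

Supplementary minimum tax:
  Base (financial-statement income): 531,000 kr
  Exemption: 88,000 kr − 25% × (531,000 kr − 461,000 kr) = 88,000 kr − 17,500 kr = 70,500 kr
  Base: 531,000 kr − 70,500 kr = 460,500 kr
  460,500 kr × 25% = 115,125 kr

137,150 kr > 115,125 kr, so the regular tax governs.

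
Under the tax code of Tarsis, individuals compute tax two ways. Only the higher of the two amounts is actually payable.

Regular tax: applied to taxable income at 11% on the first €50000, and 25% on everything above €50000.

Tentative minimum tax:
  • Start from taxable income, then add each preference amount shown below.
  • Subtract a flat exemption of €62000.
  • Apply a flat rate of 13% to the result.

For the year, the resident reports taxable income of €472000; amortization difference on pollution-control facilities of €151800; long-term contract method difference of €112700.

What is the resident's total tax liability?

€111000

Regular tax:
  €50000 × 11% = €5500
  €422000 × 25% = €105500
  → €111000

Tentative minimum tax:
  Adjusted income: €472000 + €151800 + €112700 = €736500
  Less exemption €62000 → base €674500
  €674500 × 13% = €87685

€111000 > €87685, so the regular tax governs.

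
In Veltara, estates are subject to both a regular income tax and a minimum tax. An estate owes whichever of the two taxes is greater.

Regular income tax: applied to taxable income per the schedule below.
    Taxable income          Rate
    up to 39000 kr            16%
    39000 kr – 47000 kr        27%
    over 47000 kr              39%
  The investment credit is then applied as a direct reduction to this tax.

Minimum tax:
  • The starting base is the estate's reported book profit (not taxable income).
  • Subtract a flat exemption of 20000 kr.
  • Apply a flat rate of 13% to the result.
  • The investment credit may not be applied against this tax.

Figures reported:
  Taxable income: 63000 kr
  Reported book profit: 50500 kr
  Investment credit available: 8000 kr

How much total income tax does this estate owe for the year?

6640 kr

Regular income tax:
  39000 kr × 16% = 6240 kr
  8000 kr × 27% = 2160 kr
  16000 kr × 39% = 6240 kr
  → 14640 kr
  Less investment credit 8000 kr → 6640 kr

Minimum tax:
  Base (reported book profit): 50500 kr
  Less exemption 20000 kr → base 30500 kr
  30500 kr × 13% = 3965 kr

6640 kr > 3965 kr, so the regular income tax governs.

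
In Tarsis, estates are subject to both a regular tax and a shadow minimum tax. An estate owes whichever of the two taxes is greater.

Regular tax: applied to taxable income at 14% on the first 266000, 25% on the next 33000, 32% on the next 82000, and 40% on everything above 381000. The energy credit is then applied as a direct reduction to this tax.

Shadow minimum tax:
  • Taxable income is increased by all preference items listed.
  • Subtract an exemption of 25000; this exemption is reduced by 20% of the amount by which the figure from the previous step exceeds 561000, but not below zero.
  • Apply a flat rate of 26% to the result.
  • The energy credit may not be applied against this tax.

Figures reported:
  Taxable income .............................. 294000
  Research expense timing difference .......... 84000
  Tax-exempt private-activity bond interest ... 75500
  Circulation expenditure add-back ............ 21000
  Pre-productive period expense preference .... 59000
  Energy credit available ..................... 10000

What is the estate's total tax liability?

Shadow minimum tax:
  Adjusted income: 294000 + 84000 + 75500 + 21000 + 59000 = 533500
  Exemption: 533500 ≤ 561000, so full 25000 applies
  Base: 533500 − 25000 = 508500
  508500 × 26% = 132210

Regular tax:
  266000 × 14% = 37240
  28000 × 25% = 7000
  → 44240
  Less energy credit 10000 → 34240

132210 > 34240, so the shadow minimum tax is the binding amount.

132210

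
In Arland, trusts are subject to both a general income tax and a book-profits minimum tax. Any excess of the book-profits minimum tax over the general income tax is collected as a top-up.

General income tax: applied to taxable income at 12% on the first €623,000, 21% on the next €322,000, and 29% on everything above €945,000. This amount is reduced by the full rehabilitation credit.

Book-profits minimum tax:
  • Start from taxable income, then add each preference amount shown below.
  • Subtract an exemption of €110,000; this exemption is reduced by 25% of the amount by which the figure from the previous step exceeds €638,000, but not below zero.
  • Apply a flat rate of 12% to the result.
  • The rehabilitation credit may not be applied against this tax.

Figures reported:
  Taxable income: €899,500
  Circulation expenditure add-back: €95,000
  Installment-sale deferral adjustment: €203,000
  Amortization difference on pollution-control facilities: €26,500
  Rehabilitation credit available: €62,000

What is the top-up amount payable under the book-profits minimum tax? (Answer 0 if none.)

Book-profits minimum tax:
  Adjusted income: €899,500 + €95,000 + €203,000 + €26,500 = €1,224,000
  Exemption: 25% × (€1,224,000 − €638,000) = €146,500 ≥ €110,000, so the exemption is fully phased out
  Base: €1,224,000 − €0 = €1,224,000
  €1,224,000 × 12% = €146,880

General income tax:
  €623,000 × 12% = €74,760
  €276,500 × 21% = €58,065
  → €132,825
  Less rehabilitation credit €62,000 → €70,825

Excess of book-profits minimum tax over general income tax: €146,880 − €70,825 = €76,055.

€76,055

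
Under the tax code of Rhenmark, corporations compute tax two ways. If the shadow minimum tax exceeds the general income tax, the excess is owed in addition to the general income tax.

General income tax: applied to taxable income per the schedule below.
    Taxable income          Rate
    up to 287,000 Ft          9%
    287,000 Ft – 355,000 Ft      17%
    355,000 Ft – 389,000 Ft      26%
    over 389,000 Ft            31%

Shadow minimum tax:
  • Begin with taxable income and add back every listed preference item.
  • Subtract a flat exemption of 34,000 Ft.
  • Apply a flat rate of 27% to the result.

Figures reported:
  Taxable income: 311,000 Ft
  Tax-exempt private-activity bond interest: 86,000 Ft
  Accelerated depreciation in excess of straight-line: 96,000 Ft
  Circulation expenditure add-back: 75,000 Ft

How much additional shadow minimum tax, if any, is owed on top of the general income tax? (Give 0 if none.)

Shadow minimum tax:
  Adjusted income: 311,000 Ft + 86,000 Ft + 96,000 Ft + 75,000 Ft = 568,000 Ft
  Less exemption 34,000 Ft → base 534,000 Ft
  534,000 Ft × 27% = 144,180 Ft

General income tax:
  287,000 Ft × 9% = 25,830 Ft
  24,000 Ft × 17% = 4,080 Ft
  → 29,910 Ft

Excess of shadow minimum tax over general income tax: 144,180 Ft − 29,910 Ft = 114,270 Ft.

114,270 Ft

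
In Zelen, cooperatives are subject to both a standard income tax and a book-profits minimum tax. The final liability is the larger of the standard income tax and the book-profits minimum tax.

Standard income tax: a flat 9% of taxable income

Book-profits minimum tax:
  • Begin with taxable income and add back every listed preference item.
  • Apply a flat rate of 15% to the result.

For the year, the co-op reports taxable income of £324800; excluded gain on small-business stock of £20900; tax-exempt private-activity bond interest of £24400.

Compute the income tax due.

£55515

Book-profits minimum tax:
  Adjusted income: £324800 + £20900 + £24400 = £370100
  £370100 × 15% = £55515

Standard income tax:
  £324800 × 9% = £29232

£55515 > £29232, so the book-profits minimum tax is the binding amount.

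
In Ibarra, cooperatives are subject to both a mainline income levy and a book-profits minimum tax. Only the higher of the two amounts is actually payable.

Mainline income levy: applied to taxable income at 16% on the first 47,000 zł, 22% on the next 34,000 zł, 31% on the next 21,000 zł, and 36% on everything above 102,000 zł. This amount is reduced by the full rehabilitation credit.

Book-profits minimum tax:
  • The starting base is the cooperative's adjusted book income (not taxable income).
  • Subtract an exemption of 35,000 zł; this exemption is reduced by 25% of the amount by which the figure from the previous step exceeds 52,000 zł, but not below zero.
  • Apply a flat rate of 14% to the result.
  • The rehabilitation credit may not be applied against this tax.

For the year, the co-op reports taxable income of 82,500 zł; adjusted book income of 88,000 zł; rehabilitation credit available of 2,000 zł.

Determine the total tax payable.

Mainline income levy:
  47,000 zł × 16% = 7,520 zł
  34,000 zł × 22% = 7,480 zł
  1,500 zł × 31% = 465 zł
  → 15,465 zł
  Less rehabilitation credit 2,000 zł → 13,465 zł

Book-profits minimum tax:
  Base (adjusted book income): 88,000 zł
  Exemption: 35,000 zł − 25% × (88,000 zł − 52,000 zł) = 35,000 zł − 9,000 zł = 26,000 zł
  Base: 88,000 zł − 26,000 zł = 62,000 zł
  62,000 zł × 14% = 8,680 zł

13,465 zł > 8,680 zł, so the mainline income levy governs.

13,465 zł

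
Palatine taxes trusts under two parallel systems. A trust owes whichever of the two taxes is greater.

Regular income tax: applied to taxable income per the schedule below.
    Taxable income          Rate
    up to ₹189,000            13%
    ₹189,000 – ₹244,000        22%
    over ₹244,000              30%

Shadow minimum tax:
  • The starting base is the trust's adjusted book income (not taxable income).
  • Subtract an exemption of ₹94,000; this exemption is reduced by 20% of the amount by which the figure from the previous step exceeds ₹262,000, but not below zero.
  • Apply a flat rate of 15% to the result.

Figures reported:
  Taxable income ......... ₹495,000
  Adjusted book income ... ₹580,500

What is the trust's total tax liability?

Shadow minimum tax:
  Base (adjusted book income): ₹580,500
  Exemption: ₹94,000 − 20% × (₹580,500 − ₹262,000) = ₹94,000 − ₹63,700 = ₹30,300
  Base: ₹580,500 − ₹30,300 = ₹550,200
  ₹550,200 × 15% = ₹82,530

Regular income tax:
  ₹189,000 × 13% = ₹24,570
  ₹55,000 × 22% = ₹12,100
  ₹251,000 × 30% = ₹75,300
  → ₹111,970

₹111,970 > ₹82,530, so the regular income tax governs.

₹111,970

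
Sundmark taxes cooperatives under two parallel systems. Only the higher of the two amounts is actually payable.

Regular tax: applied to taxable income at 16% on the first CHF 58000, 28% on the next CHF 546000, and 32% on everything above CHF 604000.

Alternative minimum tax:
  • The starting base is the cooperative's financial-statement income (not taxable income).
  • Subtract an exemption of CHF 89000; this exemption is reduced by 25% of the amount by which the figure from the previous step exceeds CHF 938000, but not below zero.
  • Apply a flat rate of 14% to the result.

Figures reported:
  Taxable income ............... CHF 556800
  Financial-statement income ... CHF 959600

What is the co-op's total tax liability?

Regular tax:
  CHF 58000 × 16% = CHF 9280
  CHF 498800 × 28% = CHF 139664
  → CHF 148944

Alternative minimum tax:
  Base (financial-statement income): CHF 959600
  Exemption: CHF 89000 − 25% × (CHF 959600 − CHF 938000) = CHF 89000 − CHF 5400 = CHF 83600
  Base: CHF 959600 − CHF 83600 = CHF 876000
  CHF 876000 × 14% = CHF 122640

CHF 148944 > CHF 122640, so the regular tax governs.

CHF 148944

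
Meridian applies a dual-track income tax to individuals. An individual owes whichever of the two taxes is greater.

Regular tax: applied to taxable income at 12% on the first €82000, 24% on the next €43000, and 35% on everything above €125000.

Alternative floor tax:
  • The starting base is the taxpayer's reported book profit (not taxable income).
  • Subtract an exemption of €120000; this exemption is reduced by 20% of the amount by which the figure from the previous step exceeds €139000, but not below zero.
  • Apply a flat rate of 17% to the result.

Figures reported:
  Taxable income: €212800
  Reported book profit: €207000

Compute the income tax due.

Alternative floor tax:
  Base (reported book profit): €207000
  Exemption: €120000 − 20% × (€207000 − €139000) = €120000 − €13600 = €106400
  Base: €207000 − €106400 = €100600
  €100600 × 17% = €17102

Regular tax:
  €82000 × 12% = €9840
  €43000 × 24% = €10320
  €87800 × 35% = €30730
  → €50890

€50890 > €17102, so the regular tax governs.

€50890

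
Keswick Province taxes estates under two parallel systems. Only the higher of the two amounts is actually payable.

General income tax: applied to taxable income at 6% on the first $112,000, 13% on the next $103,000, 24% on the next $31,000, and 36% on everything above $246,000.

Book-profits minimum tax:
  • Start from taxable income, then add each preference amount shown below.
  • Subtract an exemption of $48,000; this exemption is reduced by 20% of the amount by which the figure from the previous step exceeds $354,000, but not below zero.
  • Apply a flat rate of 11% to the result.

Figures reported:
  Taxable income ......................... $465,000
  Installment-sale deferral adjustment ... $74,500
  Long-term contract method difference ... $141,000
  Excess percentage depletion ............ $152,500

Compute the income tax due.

$106,390

Book-profits minimum tax:
  Adjusted income: $465,000 + $74,500 + $141,000 + $152,500 = $833,000
  Exemption: 20% × ($833,000 − $354,000) = $95,800 ≥ $48,000, so the exemption is fully phased out
  Base: $833,000 − $0 = $833,000
  $833,000 × 11% = $91,630

General income tax:
  $112,000 × 6% = $6,720
  $103,000 × 13% = $13,390
  $31,000 × 24% = $7,440
  $219,000 × 36% = $78,840
  → $106,390

$106,390 > $91,630, so the general income tax governs.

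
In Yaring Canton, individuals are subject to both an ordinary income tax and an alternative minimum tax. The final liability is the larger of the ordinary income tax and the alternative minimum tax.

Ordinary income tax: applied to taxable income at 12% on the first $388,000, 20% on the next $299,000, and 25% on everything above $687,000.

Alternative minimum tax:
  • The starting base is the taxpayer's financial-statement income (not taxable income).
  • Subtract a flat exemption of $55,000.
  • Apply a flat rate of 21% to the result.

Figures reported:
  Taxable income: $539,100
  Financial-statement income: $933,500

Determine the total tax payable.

$184,485

Alternative minimum tax:
  Base (financial-statement income): $933,500
  Less exemption $55,000 → base $878,500
  $878,500 × 21% = $184,485

Ordinary income tax:
  $388,000 × 12% = $46,560
  $151,100 × 20% = $30,220
  → $76,780

$184,485 > $76,780, so the alternative minimum tax is the binding amount.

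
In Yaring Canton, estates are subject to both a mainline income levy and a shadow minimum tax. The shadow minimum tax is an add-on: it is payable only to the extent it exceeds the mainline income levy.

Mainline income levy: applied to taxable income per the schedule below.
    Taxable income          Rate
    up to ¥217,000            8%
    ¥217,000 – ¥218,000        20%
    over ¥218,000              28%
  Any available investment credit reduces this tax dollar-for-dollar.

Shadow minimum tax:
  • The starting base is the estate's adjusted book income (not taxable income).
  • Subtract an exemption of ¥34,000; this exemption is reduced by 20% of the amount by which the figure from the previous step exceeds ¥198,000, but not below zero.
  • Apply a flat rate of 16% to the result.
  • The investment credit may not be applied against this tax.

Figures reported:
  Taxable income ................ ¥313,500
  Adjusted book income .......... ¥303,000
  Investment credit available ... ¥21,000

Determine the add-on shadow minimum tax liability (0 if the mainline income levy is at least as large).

¥23,100

Mainline income levy:
  ¥217,000 × 8% = ¥17,360
  ¥1,000 × 20% = ¥200
  ¥95,500 × 28% = ¥26,740
  → ¥44,300
  Less investment credit ¥21,000 → ¥23,300

Shadow minimum tax:
  Base (adjusted book income): ¥303,000
  Exemption: ¥34,000 − 20% × (¥303,000 − ¥198,000) = ¥34,000 − ¥21,000 = ¥13,000
  Base: ¥303,000 − ¥13,000 = ¥290,000
  ¥290,000 × 16% = ¥46,400

Excess of shadow minimum tax over mainline income levy: ¥46,400 − ¥23,300 = ¥23,100.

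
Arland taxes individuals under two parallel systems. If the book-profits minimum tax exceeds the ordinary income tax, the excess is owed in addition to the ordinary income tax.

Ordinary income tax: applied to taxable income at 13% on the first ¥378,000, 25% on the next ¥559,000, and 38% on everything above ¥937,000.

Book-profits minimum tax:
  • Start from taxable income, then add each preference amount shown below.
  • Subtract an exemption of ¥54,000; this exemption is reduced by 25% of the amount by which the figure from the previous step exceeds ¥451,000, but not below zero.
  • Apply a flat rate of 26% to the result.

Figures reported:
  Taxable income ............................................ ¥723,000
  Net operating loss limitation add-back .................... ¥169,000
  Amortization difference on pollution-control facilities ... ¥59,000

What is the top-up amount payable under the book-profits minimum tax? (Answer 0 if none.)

¥111,870

Book-profits minimum tax:
  Adjusted income: ¥723,000 + ¥169,000 + ¥59,000 = ¥951,000
  Exemption: 25% × (¥951,000 − ¥451,000) = ¥125,000 ≥ ¥54,000, so the exemption is fully phased out
  Base: ¥951,000 − ¥0 = ¥951,000
  ¥951,000 × 26% = ¥247,260

Ordinary income tax:
  ¥378,000 × 13% = ¥49,140
  ¥345,000 × 25% = ¥86,250
  → ¥135,390

Excess of book-profits minimum tax over ordinary income tax: ¥247,260 − ¥135,390 = ¥111,870.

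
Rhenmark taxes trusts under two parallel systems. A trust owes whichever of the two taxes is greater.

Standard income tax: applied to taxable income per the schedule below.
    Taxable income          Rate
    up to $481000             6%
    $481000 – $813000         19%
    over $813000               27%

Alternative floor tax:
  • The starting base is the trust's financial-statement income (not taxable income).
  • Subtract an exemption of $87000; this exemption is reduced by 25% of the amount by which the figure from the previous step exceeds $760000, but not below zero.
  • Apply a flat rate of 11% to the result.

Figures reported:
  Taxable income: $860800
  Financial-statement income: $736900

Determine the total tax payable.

$104846

Standard income tax:
  $481000 × 6% = $28860
  $332000 × 19% = $63080
  $47800 × 27% = $12906
  → $104846

Alternative floor tax:
  Base (financial-statement income): $736900
  Exemption: $736900 ≤ $760000, so full $87000 applies
  Base: $736900 − $87000 = $649900
  $649900 × 11% = $71489

$104846 > $71489, so the standard income tax governs.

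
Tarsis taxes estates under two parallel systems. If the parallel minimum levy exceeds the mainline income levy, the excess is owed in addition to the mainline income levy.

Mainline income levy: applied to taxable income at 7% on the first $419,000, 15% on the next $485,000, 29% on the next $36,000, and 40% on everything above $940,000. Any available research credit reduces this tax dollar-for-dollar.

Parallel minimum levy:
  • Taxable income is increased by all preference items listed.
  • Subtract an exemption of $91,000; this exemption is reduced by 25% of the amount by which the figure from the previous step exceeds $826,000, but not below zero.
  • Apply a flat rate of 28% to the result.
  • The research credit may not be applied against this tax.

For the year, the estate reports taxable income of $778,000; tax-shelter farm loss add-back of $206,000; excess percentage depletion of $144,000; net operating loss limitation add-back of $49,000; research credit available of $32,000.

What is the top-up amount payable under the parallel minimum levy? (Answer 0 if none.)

Parallel minimum levy:
  Adjusted income: $778,000 + $206,000 + $144,000 + $49,000 = $1,177,000
  Exemption: $91,000 − 25% × ($1,177,000 − $826,000) = $91,000 − $87,750 = $3,250
  Base: $1,177,000 − $3,250 = $1,173,750
  $1,173,750 × 28% = $328,650

Mainline income levy:
  $419,000 × 7% = $29,330
  $359,000 × 15% = $53,850
  → $83,180
  Less research credit $32,000 → $51,180

Excess of parallel minimum levy over mainline income levy: $328,650 − $51,180 = $277,470.

$277,470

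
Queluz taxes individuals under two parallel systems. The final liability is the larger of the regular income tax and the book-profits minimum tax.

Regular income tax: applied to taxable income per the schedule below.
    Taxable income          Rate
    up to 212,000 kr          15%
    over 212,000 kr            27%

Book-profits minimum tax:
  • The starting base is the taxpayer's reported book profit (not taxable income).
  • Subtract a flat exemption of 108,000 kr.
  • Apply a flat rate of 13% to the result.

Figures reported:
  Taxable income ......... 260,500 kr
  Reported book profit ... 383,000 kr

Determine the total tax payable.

44,895 kr

Book-profits minimum tax:
  Base (reported book profit): 383,000 kr
  Less exemption 108,000 kr → base 275,000 kr
  275,000 kr × 13% = 35,750 kr

Regular income tax:
  212,000 kr × 15% = 31,800 kr
  48,500 kr × 27% = 13,095 kr
  → 44,895 kr

44,895 kr > 35,750 kr, so the regular income tax governs.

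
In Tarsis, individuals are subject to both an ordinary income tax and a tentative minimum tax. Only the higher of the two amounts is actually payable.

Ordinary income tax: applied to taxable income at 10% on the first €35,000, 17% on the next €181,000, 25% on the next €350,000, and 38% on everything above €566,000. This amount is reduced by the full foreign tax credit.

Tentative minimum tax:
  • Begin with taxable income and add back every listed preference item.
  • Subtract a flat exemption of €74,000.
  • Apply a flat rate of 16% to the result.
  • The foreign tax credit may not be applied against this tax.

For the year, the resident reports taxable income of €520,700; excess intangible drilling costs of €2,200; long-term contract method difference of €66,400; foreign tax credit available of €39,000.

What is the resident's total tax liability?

€82,448

Tentative minimum tax:
  Adjusted income: €520,700 + €2,200 + €66,400 = €589,300
  Less exemption €74,000 → base €515,300
  €515,300 × 16% = €82,448

Ordinary income tax:
  €35,000 × 10% = €3,500
  €181,000 × 17% = €30,770
  €304,700 × 25% = €76,175
  → €110,445
  Less foreign tax credit €39,000 → €71,445

€82,448 > €71,445, so the tentative minimum tax is the binding amount.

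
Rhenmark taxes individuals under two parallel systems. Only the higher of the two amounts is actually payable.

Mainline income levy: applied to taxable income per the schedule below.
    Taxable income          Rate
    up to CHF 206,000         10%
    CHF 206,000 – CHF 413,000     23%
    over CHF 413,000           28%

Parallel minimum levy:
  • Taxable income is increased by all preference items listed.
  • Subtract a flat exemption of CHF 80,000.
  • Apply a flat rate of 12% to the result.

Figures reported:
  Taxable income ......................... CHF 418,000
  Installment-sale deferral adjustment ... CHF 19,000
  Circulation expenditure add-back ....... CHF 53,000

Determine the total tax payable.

Mainline income levy:
  CHF 206,000 × 10% = CHF 20,600
  CHF 207,000 × 23% = CHF 47,610
  CHF 5,000 × 28% = CHF 1,400
  → CHF 69,610

Parallel minimum levy:
  Adjusted income: CHF 418,000 + CHF 19,000 + CHF 53,000 = CHF 490,000
  Less exemption CHF 80,000 → base CHF 410,000
  CHF 410,000 × 12% = CHF 49,200

CHF 69,610 > CHF 49,200, so the mainline income levy governs.

CHF 69,610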